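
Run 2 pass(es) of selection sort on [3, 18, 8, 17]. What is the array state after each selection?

Pass 1: Select minimum 3 at index 0, swap -> [3, 18, 8, 17]
Pass 2: Select minimum 8 at index 2, swap -> [3, 8, 18, 17]


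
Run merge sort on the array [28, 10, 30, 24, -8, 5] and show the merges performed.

Divide and conquer:
  Merge [10] + [30] -> [10, 30]
  Merge [28] + [10, 30] -> [10, 28, 30]
  Merge [-8] + [5] -> [-8, 5]
  Merge [24] + [-8, 5] -> [-8, 5, 24]
  Merge [10, 28, 30] + [-8, 5, 24] -> [-8, 5, 10, 24, 28, 30]


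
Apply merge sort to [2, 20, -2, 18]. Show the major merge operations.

Divide and conquer:
  Merge [2] + [20] -> [2, 20]
  Merge [-2] + [18] -> [-2, 18]
  Merge [2, 20] + [-2, 18] -> [-2, 2, 18, 20]


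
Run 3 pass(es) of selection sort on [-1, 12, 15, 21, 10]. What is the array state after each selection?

Pass 1: Select minimum -1 at index 0, swap -> [-1, 12, 15, 21, 10]
Pass 2: Select minimum 10 at index 4, swap -> [-1, 10, 15, 21, 12]
Pass 3: Select minimum 12 at index 4, swap -> [-1, 10, 12, 21, 15]


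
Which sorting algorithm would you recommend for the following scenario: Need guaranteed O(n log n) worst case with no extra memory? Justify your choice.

Best choice: Heapsort
Reason: Heapsort is O(n log n) worst case and sorts in-place; quicksort can degrade to O(n^2)


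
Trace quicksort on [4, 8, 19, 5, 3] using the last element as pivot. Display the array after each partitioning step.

Partition 1: pivot=3 at index 0 -> [3, 8, 19, 5, 4]
Partition 2: pivot=4 at index 1 -> [3, 4, 19, 5, 8]
Partition 3: pivot=8 at index 3 -> [3, 4, 5, 8, 19]


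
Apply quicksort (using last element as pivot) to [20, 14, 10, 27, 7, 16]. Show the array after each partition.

Partition 1: pivot=16 at index 3 -> [14, 10, 7, 16, 20, 27]
Partition 2: pivot=7 at index 0 -> [7, 10, 14, 16, 20, 27]
Partition 3: pivot=14 at index 2 -> [7, 10, 14, 16, 20, 27]
Partition 4: pivot=27 at index 5 -> [7, 10, 14, 16, 20, 27]


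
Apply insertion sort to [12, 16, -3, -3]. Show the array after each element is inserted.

First element 12 is already 'sorted'
Insert 16: shifted 0 elements -> [12, 16, -3, -3]
Insert -3: shifted 2 elements -> [-3, 12, 16, -3]
Insert -3: shifted 2 elements -> [-3, -3, 12, 16]


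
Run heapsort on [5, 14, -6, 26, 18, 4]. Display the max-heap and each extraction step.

Build heap: [26, 18, 4, 14, 5, -6]
Extract 26: [18, 14, 4, -6, 5, 26]
Extract 18: [14, 5, 4, -6, 18, 26]
Extract 14: [5, -6, 4, 14, 18, 26]
Extract 5: [4, -6, 5, 14, 18, 26]
Extract 4: [-6, 4, 5, 14, 18, 26]


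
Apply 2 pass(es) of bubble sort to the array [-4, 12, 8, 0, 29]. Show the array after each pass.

After pass 1: [-4, 8, 0, 12, 29] (2 swaps)
After pass 2: [-4, 0, 8, 12, 29] (1 swaps)
Total swaps: 3


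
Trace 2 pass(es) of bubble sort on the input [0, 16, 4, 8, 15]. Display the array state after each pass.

After pass 1: [0, 4, 8, 15, 16] (3 swaps)
After pass 2: [0, 4, 8, 15, 16] (0 swaps)
Total swaps: 3


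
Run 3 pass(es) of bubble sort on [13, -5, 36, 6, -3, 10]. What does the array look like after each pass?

After pass 1: [-5, 13, 6, -3, 10, 36] (4 swaps)
After pass 2: [-5, 6, -3, 10, 13, 36] (3 swaps)
After pass 3: [-5, -3, 6, 10, 13, 36] (1 swaps)
Total swaps: 8


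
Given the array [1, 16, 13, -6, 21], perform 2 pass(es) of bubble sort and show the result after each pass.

After pass 1: [1, 13, -6, 16, 21] (2 swaps)
After pass 2: [1, -6, 13, 16, 21] (1 swaps)
Total swaps: 3


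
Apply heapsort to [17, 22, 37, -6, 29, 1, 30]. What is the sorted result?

Build heap: [37, 29, 30, -6, 22, 1, 17]
Extract 37: [30, 29, 17, -6, 22, 1, 37]
Extract 30: [29, 22, 17, -6, 1, 30, 37]
Extract 29: [22, 1, 17, -6, 29, 30, 37]
Extract 22: [17, 1, -6, 22, 29, 30, 37]
Extract 17: [1, -6, 17, 22, 29, 30, 37]
Extract 1: [-6, 1, 17, 22, 29, 30, 37]


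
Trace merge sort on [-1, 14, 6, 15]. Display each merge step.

Divide and conquer:
  Merge [-1] + [14] -> [-1, 14]
  Merge [6] + [15] -> [6, 15]
  Merge [-1, 14] + [6, 15] -> [-1, 6, 14, 15]


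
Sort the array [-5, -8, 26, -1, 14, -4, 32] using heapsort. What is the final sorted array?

Build heap: [32, 14, 26, -1, -8, -4, -5]
Extract 32: [26, 14, -4, -1, -8, -5, 32]
Extract 26: [14, -1, -4, -5, -8, 26, 32]
Extract 14: [-1, -5, -4, -8, 14, 26, 32]
Extract -1: [-4, -5, -8, -1, 14, 26, 32]
Extract -4: [-5, -8, -4, -1, 14, 26, 32]
Extract -5: [-8, -5, -4, -1, 14, 26, 32]


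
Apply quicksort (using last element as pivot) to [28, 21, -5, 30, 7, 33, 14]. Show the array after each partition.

Partition 1: pivot=14 at index 2 -> [-5, 7, 14, 30, 21, 33, 28]
Partition 2: pivot=7 at index 1 -> [-5, 7, 14, 30, 21, 33, 28]
Partition 3: pivot=28 at index 4 -> [-5, 7, 14, 21, 28, 33, 30]
Partition 4: pivot=30 at index 5 -> [-5, 7, 14, 21, 28, 30, 33]


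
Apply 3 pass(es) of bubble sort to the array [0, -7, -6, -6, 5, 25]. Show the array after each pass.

After pass 1: [-7, -6, -6, 0, 5, 25] (3 swaps)
After pass 2: [-7, -6, -6, 0, 5, 25] (0 swaps)
After pass 3: [-7, -6, -6, 0, 5, 25] (0 swaps)
Total swaps: 3


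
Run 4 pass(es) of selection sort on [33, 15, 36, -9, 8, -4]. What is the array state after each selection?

Pass 1: Select minimum -9 at index 3, swap -> [-9, 15, 36, 33, 8, -4]
Pass 2: Select minimum -4 at index 5, swap -> [-9, -4, 36, 33, 8, 15]
Pass 3: Select minimum 8 at index 4, swap -> [-9, -4, 8, 33, 36, 15]
Pass 4: Select minimum 15 at index 5, swap -> [-9, -4, 8, 15, 36, 33]


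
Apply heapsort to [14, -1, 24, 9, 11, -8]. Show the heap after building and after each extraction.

Build heap: [24, 11, 14, 9, -1, -8]
Extract 24: [14, 11, -8, 9, -1, 24]
Extract 14: [11, 9, -8, -1, 14, 24]
Extract 11: [9, -1, -8, 11, 14, 24]
Extract 9: [-1, -8, 9, 11, 14, 24]
Extract -1: [-8, -1, 9, 11, 14, 24]


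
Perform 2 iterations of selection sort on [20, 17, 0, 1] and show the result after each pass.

Pass 1: Select minimum 0 at index 2, swap -> [0, 17, 20, 1]
Pass 2: Select minimum 1 at index 3, swap -> [0, 1, 20, 17]


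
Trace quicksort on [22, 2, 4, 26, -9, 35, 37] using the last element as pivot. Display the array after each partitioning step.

Partition 1: pivot=37 at index 6 -> [22, 2, 4, 26, -9, 35, 37]
Partition 2: pivot=35 at index 5 -> [22, 2, 4, 26, -9, 35, 37]
Partition 3: pivot=-9 at index 0 -> [-9, 2, 4, 26, 22, 35, 37]
Partition 4: pivot=22 at index 3 -> [-9, 2, 4, 22, 26, 35, 37]
Partition 5: pivot=4 at index 2 -> [-9, 2, 4, 22, 26, 35, 37]


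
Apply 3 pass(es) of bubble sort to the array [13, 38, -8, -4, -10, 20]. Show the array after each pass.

After pass 1: [13, -8, -4, -10, 20, 38] (4 swaps)
After pass 2: [-8, -4, -10, 13, 20, 38] (3 swaps)
After pass 3: [-8, -10, -4, 13, 20, 38] (1 swaps)
Total swaps: 8


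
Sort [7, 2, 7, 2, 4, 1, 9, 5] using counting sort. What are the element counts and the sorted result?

Count array: [0, 1, 2, 0, 1, 1, 0, 2, 0, 1]
(count[i] = number of elements equal to i)
Cumulative count: [0, 1, 3, 3, 4, 5, 5, 7, 7, 8]
Sorted: [1, 2, 2, 4, 5, 7, 7, 9]


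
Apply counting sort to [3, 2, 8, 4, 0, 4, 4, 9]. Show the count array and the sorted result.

Count array: [1, 0, 1, 1, 3, 0, 0, 0, 1, 1]
(count[i] = number of elements equal to i)
Cumulative count: [1, 1, 2, 3, 6, 6, 6, 6, 7, 8]
Sorted: [0, 2, 3, 4, 4, 4, 8, 9]


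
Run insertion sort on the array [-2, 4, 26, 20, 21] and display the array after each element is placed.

First element -2 is already 'sorted'
Insert 4: shifted 0 elements -> [-2, 4, 26, 20, 21]
Insert 26: shifted 0 elements -> [-2, 4, 26, 20, 21]
Insert 20: shifted 1 elements -> [-2, 4, 20, 26, 21]
Insert 21: shifted 1 elements -> [-2, 4, 20, 21, 26]


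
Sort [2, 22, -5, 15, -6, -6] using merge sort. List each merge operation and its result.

Divide and conquer:
  Merge [22] + [-5] -> [-5, 22]
  Merge [2] + [-5, 22] -> [-5, 2, 22]
  Merge [-6] + [-6] -> [-6, -6]
  Merge [15] + [-6, -6] -> [-6, -6, 15]
  Merge [-5, 2, 22] + [-6, -6, 15] -> [-6, -6, -5, 2, 15, 22]


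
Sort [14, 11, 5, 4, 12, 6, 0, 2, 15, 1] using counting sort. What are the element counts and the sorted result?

Count array: [1, 1, 1, 0, 1, 1, 1, 0, 0, 0, 0, 1, 1, 0, 1, 1]
(count[i] = number of elements equal to i)
Cumulative count: [1, 2, 3, 3, 4, 5, 6, 6, 6, 6, 6, 7, 8, 8, 9, 10]
Sorted: [0, 1, 2, 4, 5, 6, 11, 12, 14, 15]


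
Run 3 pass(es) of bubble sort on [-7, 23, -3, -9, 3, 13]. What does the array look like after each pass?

After pass 1: [-7, -3, -9, 3, 13, 23] (4 swaps)
After pass 2: [-7, -9, -3, 3, 13, 23] (1 swaps)
After pass 3: [-9, -7, -3, 3, 13, 23] (1 swaps)
Total swaps: 6


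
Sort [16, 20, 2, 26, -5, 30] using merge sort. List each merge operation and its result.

Divide and conquer:
  Merge [20] + [2] -> [2, 20]
  Merge [16] + [2, 20] -> [2, 16, 20]
  Merge [-5] + [30] -> [-5, 30]
  Merge [26] + [-5, 30] -> [-5, 26, 30]
  Merge [2, 16, 20] + [-5, 26, 30] -> [-5, 2, 16, 20, 26, 30]


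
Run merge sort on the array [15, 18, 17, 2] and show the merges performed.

Divide and conquer:
  Merge [15] + [18] -> [15, 18]
  Merge [17] + [2] -> [2, 17]
  Merge [15, 18] + [2, 17] -> [2, 15, 17, 18]


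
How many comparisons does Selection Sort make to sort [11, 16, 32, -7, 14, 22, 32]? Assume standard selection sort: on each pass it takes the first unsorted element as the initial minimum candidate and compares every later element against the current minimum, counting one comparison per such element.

Pass 1: scan indices 1..6 for the minimum = 6 comparison(s); min is -7, place at index 0 -> [-7, 16, 32, 11, 14, 22, 32]
Pass 2: scan indices 2..6 for the minimum = 5 comparison(s); min is 11, place at index 1 -> [-7, 11, 32, 16, 14, 22, 32]
Pass 3: scan indices 3..6 for the minimum = 4 comparison(s); min is 14, place at index 2 -> [-7, 11, 14, 16, 32, 22, 32]
Pass 4: scan indices 4..6 for the minimum = 3 comparison(s); min is 16, place at index 3 -> [-7, 11, 14, 16, 32, 22, 32]
Pass 5: scan indices 5..6 for the minimum = 2 comparison(s); min is 22, place at index 4 -> [-7, 11, 14, 16, 22, 32, 32]
Pass 6: scan indices 6..6 for the minimum = 1 comparison(s); min is 32, place at index 5 -> [-7, 11, 14, 16, 22, 32, 32]
Selection sort always scans the whole unsorted suffix, so the count is (n-1) + (n-2) + ... + 1 = n(n-1)/2 = 7*6/2 = 21 regardless of the input order.
Total comparisons: 6 + 5 + 4 + 3 + 2 + 1 = 21


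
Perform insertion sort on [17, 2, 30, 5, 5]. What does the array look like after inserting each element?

First element 17 is already 'sorted'
Insert 2: shifted 1 elements -> [2, 17, 30, 5, 5]
Insert 30: shifted 0 elements -> [2, 17, 30, 5, 5]
Insert 5: shifted 2 elements -> [2, 5, 17, 30, 5]
Insert 5: shifted 2 elements -> [2, 5, 5, 17, 30]


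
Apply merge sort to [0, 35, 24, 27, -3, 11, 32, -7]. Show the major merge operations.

Divide and conquer:
  Merge [0] + [35] -> [0, 35]
  Merge [24] + [27] -> [24, 27]
  Merge [0, 35] + [24, 27] -> [0, 24, 27, 35]
  Merge [-3] + [11] -> [-3, 11]
  Merge [32] + [-7] -> [-7, 32]
  Merge [-3, 11] + [-7, 32] -> [-7, -3, 11, 32]
  Merge [0, 24, 27, 35] + [-7, -3, 11, 32] -> [-7, -3, 0, 11, 24, 27, 32, 35]


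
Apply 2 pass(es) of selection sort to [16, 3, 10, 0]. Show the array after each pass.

Pass 1: Select minimum 0 at index 3, swap -> [0, 3, 10, 16]
Pass 2: Select minimum 3 at index 1, swap -> [0, 3, 10, 16]


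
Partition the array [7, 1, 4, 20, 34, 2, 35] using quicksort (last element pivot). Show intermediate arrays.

Partition 1: pivot=35 at index 6 -> [7, 1, 4, 20, 34, 2, 35]
Partition 2: pivot=2 at index 1 -> [1, 2, 4, 20, 34, 7, 35]
Partition 3: pivot=7 at index 3 -> [1, 2, 4, 7, 34, 20, 35]
Partition 4: pivot=20 at index 4 -> [1, 2, 4, 7, 20, 34, 35]


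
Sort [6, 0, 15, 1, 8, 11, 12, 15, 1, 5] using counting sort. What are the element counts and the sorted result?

Count array: [1, 2, 0, 0, 0, 1, 1, 0, 1, 0, 0, 1, 1, 0, 0, 2]
(count[i] = number of elements equal to i)
Cumulative count: [1, 3, 3, 3, 3, 4, 5, 5, 6, 6, 6, 7, 8, 8, 8, 10]
Sorted: [0, 1, 1, 5, 6, 8, 11, 12, 15, 15]


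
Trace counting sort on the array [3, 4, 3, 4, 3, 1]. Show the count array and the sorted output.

Count array: [0, 1, 0, 3, 2]
(count[i] = number of elements equal to i)
Cumulative count: [0, 1, 1, 4, 6]
Sorted: [1, 3, 3, 3, 4, 4]


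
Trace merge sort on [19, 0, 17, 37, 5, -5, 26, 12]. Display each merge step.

Divide and conquer:
  Merge [19] + [0] -> [0, 19]
  Merge [17] + [37] -> [17, 37]
  Merge [0, 19] + [17, 37] -> [0, 17, 19, 37]
  Merge [5] + [-5] -> [-5, 5]
  Merge [26] + [12] -> [12, 26]
  Merge [-5, 5] + [12, 26] -> [-5, 5, 12, 26]
  Merge [0, 17, 19, 37] + [-5, 5, 12, 26] -> [-5, 0, 5, 12, 17, 19, 26, 37]


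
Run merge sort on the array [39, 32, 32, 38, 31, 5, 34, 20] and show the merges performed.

Divide and conquer:
  Merge [39] + [32] -> [32, 39]
  Merge [32] + [38] -> [32, 38]
  Merge [32, 39] + [32, 38] -> [32, 32, 38, 39]
  Merge [31] + [5] -> [5, 31]
  Merge [34] + [20] -> [20, 34]
  Merge [5, 31] + [20, 34] -> [5, 20, 31, 34]
  Merge [32, 32, 38, 39] + [5, 20, 31, 34] -> [5, 20, 31, 32, 32, 34, 38, 39]


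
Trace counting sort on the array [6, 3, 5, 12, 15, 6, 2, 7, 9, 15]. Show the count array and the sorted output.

Count array: [0, 0, 1, 1, 0, 1, 2, 1, 0, 1, 0, 0, 1, 0, 0, 2]
(count[i] = number of elements equal to i)
Cumulative count: [0, 0, 1, 2, 2, 3, 5, 6, 6, 7, 7, 7, 8, 8, 8, 10]
Sorted: [2, 3, 5, 6, 6, 7, 9, 12, 15, 15]


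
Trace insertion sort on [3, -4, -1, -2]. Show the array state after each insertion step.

First element 3 is already 'sorted'
Insert -4: shifted 1 elements -> [-4, 3, -1, -2]
Insert -1: shifted 1 elements -> [-4, -1, 3, -2]
Insert -2: shifted 2 elements -> [-4, -2, -1, 3]


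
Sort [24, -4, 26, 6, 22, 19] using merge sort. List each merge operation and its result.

Divide and conquer:
  Merge [-4] + [26] -> [-4, 26]
  Merge [24] + [-4, 26] -> [-4, 24, 26]
  Merge [22] + [19] -> [19, 22]
  Merge [6] + [19, 22] -> [6, 19, 22]
  Merge [-4, 24, 26] + [6, 19, 22] -> [-4, 6, 19, 22, 24, 26]


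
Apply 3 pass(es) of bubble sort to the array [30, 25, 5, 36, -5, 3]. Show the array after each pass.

After pass 1: [25, 5, 30, -5, 3, 36] (4 swaps)
After pass 2: [5, 25, -5, 3, 30, 36] (3 swaps)
After pass 3: [5, -5, 3, 25, 30, 36] (2 swaps)
Total swaps: 9


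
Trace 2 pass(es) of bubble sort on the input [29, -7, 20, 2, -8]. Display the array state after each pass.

After pass 1: [-7, 20, 2, -8, 29] (4 swaps)
After pass 2: [-7, 2, -8, 20, 29] (2 swaps)
Total swaps: 6


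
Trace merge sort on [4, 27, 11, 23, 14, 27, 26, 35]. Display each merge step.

Divide and conquer:
  Merge [4] + [27] -> [4, 27]
  Merge [11] + [23] -> [11, 23]
  Merge [4, 27] + [11, 23] -> [4, 11, 23, 27]
  Merge [14] + [27] -> [14, 27]
  Merge [26] + [35] -> [26, 35]
  Merge [14, 27] + [26, 35] -> [14, 26, 27, 35]
  Merge [4, 11, 23, 27] + [14, 26, 27, 35] -> [4, 11, 14, 23, 26, 27, 27, 35]


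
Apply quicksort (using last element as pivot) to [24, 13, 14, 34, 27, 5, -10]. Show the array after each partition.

Partition 1: pivot=-10 at index 0 -> [-10, 13, 14, 34, 27, 5, 24]
Partition 2: pivot=24 at index 4 -> [-10, 13, 14, 5, 24, 34, 27]
Partition 3: pivot=5 at index 1 -> [-10, 5, 14, 13, 24, 34, 27]
Partition 4: pivot=13 at index 2 -> [-10, 5, 13, 14, 24, 34, 27]
Partition 5: pivot=27 at index 5 -> [-10, 5, 13, 14, 24, 27, 34]


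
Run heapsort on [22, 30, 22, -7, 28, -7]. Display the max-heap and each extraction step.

Build heap: [30, 28, 22, -7, 22, -7]
Extract 30: [28, 22, 22, -7, -7, 30]
Extract 28: [22, -7, 22, -7, 28, 30]
Extract 22: [22, -7, -7, 22, 28, 30]
Extract 22: [-7, -7, 22, 22, 28, 30]
Extract -7: [-7, -7, 22, 22, 28, 30]


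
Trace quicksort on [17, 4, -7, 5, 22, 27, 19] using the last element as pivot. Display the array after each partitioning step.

Partition 1: pivot=19 at index 4 -> [17, 4, -7, 5, 19, 27, 22]
Partition 2: pivot=5 at index 2 -> [4, -7, 5, 17, 19, 27, 22]
Partition 3: pivot=-7 at index 0 -> [-7, 4, 5, 17, 19, 27, 22]
Partition 4: pivot=22 at index 5 -> [-7, 4, 5, 17, 19, 22, 27]


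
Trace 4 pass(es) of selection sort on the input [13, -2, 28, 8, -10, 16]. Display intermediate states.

Pass 1: Select minimum -10 at index 4, swap -> [-10, -2, 28, 8, 13, 16]
Pass 2: Select minimum -2 at index 1, swap -> [-10, -2, 28, 8, 13, 16]
Pass 3: Select minimum 8 at index 3, swap -> [-10, -2, 8, 28, 13, 16]
Pass 4: Select minimum 13 at index 4, swap -> [-10, -2, 8, 13, 28, 16]


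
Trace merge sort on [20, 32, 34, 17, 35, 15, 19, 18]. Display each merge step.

Divide and conquer:
  Merge [20] + [32] -> [20, 32]
  Merge [34] + [17] -> [17, 34]
  Merge [20, 32] + [17, 34] -> [17, 20, 32, 34]
  Merge [35] + [15] -> [15, 35]
  Merge [19] + [18] -> [18, 19]
  Merge [15, 35] + [18, 19] -> [15, 18, 19, 35]
  Merge [17, 20, 32, 34] + [15, 18, 19, 35] -> [15, 17, 18, 19, 20, 32, 34, 35]


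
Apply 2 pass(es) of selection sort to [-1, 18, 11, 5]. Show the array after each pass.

Pass 1: Select minimum -1 at index 0, swap -> [-1, 18, 11, 5]
Pass 2: Select minimum 5 at index 3, swap -> [-1, 5, 11, 18]


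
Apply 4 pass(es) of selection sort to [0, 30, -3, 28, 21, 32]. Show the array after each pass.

Pass 1: Select minimum -3 at index 2, swap -> [-3, 30, 0, 28, 21, 32]
Pass 2: Select minimum 0 at index 2, swap -> [-3, 0, 30, 28, 21, 32]
Pass 3: Select minimum 21 at index 4, swap -> [-3, 0, 21, 28, 30, 32]
Pass 4: Select minimum 28 at index 3, swap -> [-3, 0, 21, 28, 30, 32]


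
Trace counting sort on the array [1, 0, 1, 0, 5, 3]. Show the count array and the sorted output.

Count array: [2, 2, 0, 1, 0, 1]
(count[i] = number of elements equal to i)
Cumulative count: [2, 4, 4, 5, 5, 6]
Sorted: [0, 0, 1, 1, 3, 5]


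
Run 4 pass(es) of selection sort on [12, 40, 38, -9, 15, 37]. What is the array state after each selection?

Pass 1: Select minimum -9 at index 3, swap -> [-9, 40, 38, 12, 15, 37]
Pass 2: Select minimum 12 at index 3, swap -> [-9, 12, 38, 40, 15, 37]
Pass 3: Select minimum 15 at index 4, swap -> [-9, 12, 15, 40, 38, 37]
Pass 4: Select minimum 37 at index 5, swap -> [-9, 12, 15, 37, 38, 40]


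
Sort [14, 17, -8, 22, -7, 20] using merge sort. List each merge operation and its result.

Divide and conquer:
  Merge [17] + [-8] -> [-8, 17]
  Merge [14] + [-8, 17] -> [-8, 14, 17]
  Merge [-7] + [20] -> [-7, 20]
  Merge [22] + [-7, 20] -> [-7, 20, 22]
  Merge [-8, 14, 17] + [-7, 20, 22] -> [-8, -7, 14, 17, 20, 22]


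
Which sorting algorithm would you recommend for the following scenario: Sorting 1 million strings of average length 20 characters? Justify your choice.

Best choice: MSD radix sort or Mergesort
Reason: MSD radix sort is a non-comparison sort that buckets the strings by successive character positions, running in time proportional to the total number of characters examined rather than O(n log n) string comparisons; mergesort is a stable O(n log n)-comparison alternative that works for arbitrary variable-length keys


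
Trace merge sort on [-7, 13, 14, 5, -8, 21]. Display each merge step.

Divide and conquer:
  Merge [13] + [14] -> [13, 14]
  Merge [-7] + [13, 14] -> [-7, 13, 14]
  Merge [-8] + [21] -> [-8, 21]
  Merge [5] + [-8, 21] -> [-8, 5, 21]
  Merge [-7, 13, 14] + [-8, 5, 21] -> [-8, -7, 5, 13, 14, 21]


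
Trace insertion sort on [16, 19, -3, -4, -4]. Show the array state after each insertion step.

First element 16 is already 'sorted'
Insert 19: shifted 0 elements -> [16, 19, -3, -4, -4]
Insert -3: shifted 2 elements -> [-3, 16, 19, -4, -4]
Insert -4: shifted 3 elements -> [-4, -3, 16, 19, -4]
Insert -4: shifted 3 elements -> [-4, -4, -3, 16, 19]


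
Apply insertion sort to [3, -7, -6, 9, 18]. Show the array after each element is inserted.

First element 3 is already 'sorted'
Insert -7: shifted 1 elements -> [-7, 3, -6, 9, 18]
Insert -6: shifted 1 elements -> [-7, -6, 3, 9, 18]
Insert 9: shifted 0 elements -> [-7, -6, 3, 9, 18]
Insert 18: shifted 0 elements -> [-7, -6, 3, 9, 18]


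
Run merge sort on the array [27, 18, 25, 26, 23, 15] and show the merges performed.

Divide and conquer:
  Merge [18] + [25] -> [18, 25]
  Merge [27] + [18, 25] -> [18, 25, 27]
  Merge [23] + [15] -> [15, 23]
  Merge [26] + [15, 23] -> [15, 23, 26]
  Merge [18, 25, 27] + [15, 23, 26] -> [15, 18, 23, 25, 26, 27]


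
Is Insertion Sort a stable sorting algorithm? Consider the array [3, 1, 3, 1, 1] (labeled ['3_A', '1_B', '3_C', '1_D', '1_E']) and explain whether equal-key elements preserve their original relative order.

Trace Insertion Sort on the labeled array (the key is the number; the letter only tracks identity):
  Insert 1_B at index 0: [1_B, 3_A, 3_C, 1_D, 1_E]
  Insert 3_C at index 2: [1_B, 3_A, 3_C, 1_D, 1_E]
  Insert 1_D at index 1: [1_B, 1_D, 3_A, 3_C, 1_E]
  Insert 1_E at index 2: [1_B, 1_D, 1_E, 3_A, 3_C]
Final order: [1_B, 1_D, 1_E, 3_A, 3_C]
Equal keys:
  value 1: originally 1_B, 1_D, 1_E; after sorting 1_B, 1_D, 1_E -> order preserved
  value 3: originally 3_A, 3_C; after sorting 3_A, 3_C -> order preserved
All equal keys kept their original relative order. Insertion Sort is stable: elements are shifted only while they are strictly greater than the key, so a key is inserted after any equal elements already placed.
Answer: Stable


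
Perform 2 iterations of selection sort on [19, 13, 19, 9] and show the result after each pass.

Pass 1: Select minimum 9 at index 3, swap -> [9, 13, 19, 19]
Pass 2: Select minimum 13 at index 1, swap -> [9, 13, 19, 19]


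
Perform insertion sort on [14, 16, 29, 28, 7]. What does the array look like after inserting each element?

First element 14 is already 'sorted'
Insert 16: shifted 0 elements -> [14, 16, 29, 28, 7]
Insert 29: shifted 0 elements -> [14, 16, 29, 28, 7]
Insert 28: shifted 1 elements -> [14, 16, 28, 29, 7]
Insert 7: shifted 4 elements -> [7, 14, 16, 28, 29]


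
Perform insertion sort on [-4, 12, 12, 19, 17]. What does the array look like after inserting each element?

First element -4 is already 'sorted'
Insert 12: shifted 0 elements -> [-4, 12, 12, 19, 17]
Insert 12: shifted 0 elements -> [-4, 12, 12, 19, 17]
Insert 19: shifted 0 elements -> [-4, 12, 12, 19, 17]
Insert 17: shifted 1 elements -> [-4, 12, 12, 17, 19]


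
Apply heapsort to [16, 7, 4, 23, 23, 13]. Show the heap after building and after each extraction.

Build heap: [23, 23, 13, 7, 16, 4]
Extract 23: [23, 16, 13, 7, 4, 23]
Extract 23: [16, 7, 13, 4, 23, 23]
Extract 16: [13, 7, 4, 16, 23, 23]
Extract 13: [7, 4, 13, 16, 23, 23]
Extract 7: [4, 7, 13, 16, 23, 23]


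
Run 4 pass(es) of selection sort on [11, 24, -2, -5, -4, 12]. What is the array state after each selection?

Pass 1: Select minimum -5 at index 3, swap -> [-5, 24, -2, 11, -4, 12]
Pass 2: Select minimum -4 at index 4, swap -> [-5, -4, -2, 11, 24, 12]
Pass 3: Select minimum -2 at index 2, swap -> [-5, -4, -2, 11, 24, 12]
Pass 4: Select minimum 11 at index 3, swap -> [-5, -4, -2, 11, 24, 12]


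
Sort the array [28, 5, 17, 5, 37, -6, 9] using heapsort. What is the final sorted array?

Build heap: [37, 28, 17, 5, 5, -6, 9]
Extract 37: [28, 9, 17, 5, 5, -6, 37]
Extract 28: [17, 9, -6, 5, 5, 28, 37]
Extract 17: [9, 5, -6, 5, 17, 28, 37]
Extract 9: [5, 5, -6, 9, 17, 28, 37]
Extract 5: [5, -6, 5, 9, 17, 28, 37]
Extract 5: [-6, 5, 5, 9, 17, 28, 37]


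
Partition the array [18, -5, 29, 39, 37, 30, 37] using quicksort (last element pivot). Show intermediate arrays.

Partition 1: pivot=37 at index 5 -> [18, -5, 29, 37, 30, 37, 39]
Partition 2: pivot=30 at index 3 -> [18, -5, 29, 30, 37, 37, 39]
Partition 3: pivot=29 at index 2 -> [18, -5, 29, 30, 37, 37, 39]
Partition 4: pivot=-5 at index 0 -> [-5, 18, 29, 30, 37, 37, 39]


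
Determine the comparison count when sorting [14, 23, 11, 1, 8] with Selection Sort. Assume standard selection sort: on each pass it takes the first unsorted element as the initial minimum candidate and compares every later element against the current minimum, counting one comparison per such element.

Pass 1: scan indices 1..4 for the minimum = 4 comparison(s); min is 1, place at index 0 -> [1, 23, 11, 14, 8]
Pass 2: scan indices 2..4 for the minimum = 3 comparison(s); min is 8, place at index 1 -> [1, 8, 11, 14, 23]
Pass 3: scan indices 3..4 for the minimum = 2 comparison(s); min is 11, place at index 2 -> [1, 8, 11, 14, 23]
Pass 4: scan indices 4..4 for the minimum = 1 comparison(s); min is 14, place at index 3 -> [1, 8, 11, 14, 23]
Selection sort always scans the whole unsorted suffix, so the count is (n-1) + (n-2) + ... + 1 = n(n-1)/2 = 5*4/2 = 10 regardless of the input order.
Total comparisons: 4 + 3 + 2 + 1 = 10


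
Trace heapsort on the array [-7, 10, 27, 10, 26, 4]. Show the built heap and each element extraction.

Build heap: [27, 26, 4, 10, 10, -7]
Extract 27: [26, 10, 4, -7, 10, 27]
Extract 26: [10, 10, 4, -7, 26, 27]
Extract 10: [10, -7, 4, 10, 26, 27]
Extract 10: [4, -7, 10, 10, 26, 27]
Extract 4: [-7, 4, 10, 10, 26, 27]


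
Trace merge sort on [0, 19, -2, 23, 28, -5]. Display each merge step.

Divide and conquer:
  Merge [19] + [-2] -> [-2, 19]
  Merge [0] + [-2, 19] -> [-2, 0, 19]
  Merge [28] + [-5] -> [-5, 28]
  Merge [23] + [-5, 28] -> [-5, 23, 28]
  Merge [-2, 0, 19] + [-5, 23, 28] -> [-5, -2, 0, 19, 23, 28]


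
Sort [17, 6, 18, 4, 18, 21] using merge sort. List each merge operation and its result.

Divide and conquer:
  Merge [6] + [18] -> [6, 18]
  Merge [17] + [6, 18] -> [6, 17, 18]
  Merge [18] + [21] -> [18, 21]
  Merge [4] + [18, 21] -> [4, 18, 21]
  Merge [6, 17, 18] + [4, 18, 21] -> [4, 6, 17, 18, 18, 21]


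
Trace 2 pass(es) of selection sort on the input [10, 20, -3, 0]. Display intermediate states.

Pass 1: Select minimum -3 at index 2, swap -> [-3, 20, 10, 0]
Pass 2: Select minimum 0 at index 3, swap -> [-3, 0, 10, 20]


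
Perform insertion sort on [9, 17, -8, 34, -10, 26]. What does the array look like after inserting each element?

First element 9 is already 'sorted'
Insert 17: shifted 0 elements -> [9, 17, -8, 34, -10, 26]
Insert -8: shifted 2 elements -> [-8, 9, 17, 34, -10, 26]
Insert 34: shifted 0 elements -> [-8, 9, 17, 34, -10, 26]
Insert -10: shifted 4 elements -> [-10, -8, 9, 17, 34, 26]
Insert 26: shifted 1 elements -> [-10, -8, 9, 17, 26, 34]


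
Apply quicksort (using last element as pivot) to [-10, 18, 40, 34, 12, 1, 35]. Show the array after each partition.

Partition 1: pivot=35 at index 5 -> [-10, 18, 34, 12, 1, 35, 40]
Partition 2: pivot=1 at index 1 -> [-10, 1, 34, 12, 18, 35, 40]
Partition 3: pivot=18 at index 3 -> [-10, 1, 12, 18, 34, 35, 40]


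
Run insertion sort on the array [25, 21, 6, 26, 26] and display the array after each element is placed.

First element 25 is already 'sorted'
Insert 21: shifted 1 elements -> [21, 25, 6, 26, 26]
Insert 6: shifted 2 elements -> [6, 21, 25, 26, 26]
Insert 26: shifted 0 elements -> [6, 21, 25, 26, 26]
Insert 26: shifted 0 elements -> [6, 21, 25, 26, 26]


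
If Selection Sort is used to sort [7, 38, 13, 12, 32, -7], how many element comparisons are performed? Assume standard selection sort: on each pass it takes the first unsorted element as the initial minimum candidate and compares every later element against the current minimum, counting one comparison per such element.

Pass 1: scan indices 1..5 for the minimum = 5 comparison(s); min is -7, place at index 0 -> [-7, 38, 13, 12, 32, 7]
Pass 2: scan indices 2..5 for the minimum = 4 comparison(s); min is 7, place at index 1 -> [-7, 7, 13, 12, 32, 38]
Pass 3: scan indices 3..5 for the minimum = 3 comparison(s); min is 12, place at index 2 -> [-7, 7, 12, 13, 32, 38]
Pass 4: scan indices 4..5 for the minimum = 2 comparison(s); min is 13, place at index 3 -> [-7, 7, 12, 13, 32, 38]
Pass 5: scan indices 5..5 for the minimum = 1 comparison(s); min is 32, place at index 4 -> [-7, 7, 12, 13, 32, 38]
Selection sort always scans the whole unsorted suffix, so the count is (n-1) + (n-2) + ... + 1 = n(n-1)/2 = 6*5/2 = 15 regardless of the input order.
Total comparisons: 5 + 4 + 3 + 2 + 1 = 15


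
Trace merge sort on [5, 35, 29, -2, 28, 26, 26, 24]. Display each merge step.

Divide and conquer:
  Merge [5] + [35] -> [5, 35]
  Merge [29] + [-2] -> [-2, 29]
  Merge [5, 35] + [-2, 29] -> [-2, 5, 29, 35]
  Merge [28] + [26] -> [26, 28]
  Merge [26] + [24] -> [24, 26]
  Merge [26, 28] + [24, 26] -> [24, 26, 26, 28]
  Merge [-2, 5, 29, 35] + [24, 26, 26, 28] -> [-2, 5, 24, 26, 26, 28, 29, 35]


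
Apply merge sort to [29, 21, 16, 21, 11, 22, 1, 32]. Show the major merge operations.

Divide and conquer:
  Merge [29] + [21] -> [21, 29]
  Merge [16] + [21] -> [16, 21]
  Merge [21, 29] + [16, 21] -> [16, 21, 21, 29]
  Merge [11] + [22] -> [11, 22]
  Merge [1] + [32] -> [1, 32]
  Merge [11, 22] + [1, 32] -> [1, 11, 22, 32]
  Merge [16, 21, 21, 29] + [1, 11, 22, 32] -> [1, 11, 16, 21, 21, 22, 29, 32]


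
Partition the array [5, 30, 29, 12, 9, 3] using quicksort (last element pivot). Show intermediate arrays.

Partition 1: pivot=3 at index 0 -> [3, 30, 29, 12, 9, 5]
Partition 2: pivot=5 at index 1 -> [3, 5, 29, 12, 9, 30]
Partition 3: pivot=30 at index 5 -> [3, 5, 29, 12, 9, 30]
Partition 4: pivot=9 at index 2 -> [3, 5, 9, 12, 29, 30]
Partition 5: pivot=29 at index 4 -> [3, 5, 9, 12, 29, 30]


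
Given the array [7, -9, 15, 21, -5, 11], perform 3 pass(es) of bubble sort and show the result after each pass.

After pass 1: [-9, 7, 15, -5, 11, 21] (3 swaps)
After pass 2: [-9, 7, -5, 11, 15, 21] (2 swaps)
After pass 3: [-9, -5, 7, 11, 15, 21] (1 swaps)
Total swaps: 6


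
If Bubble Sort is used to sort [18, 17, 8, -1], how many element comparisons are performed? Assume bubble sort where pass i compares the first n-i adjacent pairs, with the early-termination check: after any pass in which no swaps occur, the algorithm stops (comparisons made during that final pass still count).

Pass 1: compare adjacent pairs (0,1)..(2,3) = 3 comparison(s), 3 swap(s) -> [17, 8, -1, 18]
Pass 2: compare adjacent pairs (0,1)..(1,2) = 2 comparison(s), 2 swap(s) -> [8, -1, 17, 18]
Pass 3: compare adjacent pairs (0,1)..(0,1) = 1 comparison(s), 1 swap(s) -> [-1, 8, 17, 18]
Every pass made at least one swap, so all n-1 passes run.
Total comparisons: 3 + 2 + 1 = 6


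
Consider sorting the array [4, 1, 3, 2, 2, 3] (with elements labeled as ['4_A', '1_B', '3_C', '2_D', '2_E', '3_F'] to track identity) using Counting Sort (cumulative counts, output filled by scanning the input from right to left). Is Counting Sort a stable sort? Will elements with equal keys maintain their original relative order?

Trace Counting Sort on the labeled array (the key is the number; the letter only tracks identity):
  Counts for values 0..4: [0, 1, 2, 2, 1]
  Cumulative counts: [0, 1, 3, 5, 6]
  Scan right to left: place 3_F at output index 4
  Scan right to left: place 2_E at output index 2
  Scan right to left: place 2_D at output index 1
  Scan right to left: place 3_C at output index 3
  Scan right to left: place 1_B at output index 0
  Scan right to left: place 4_A at output index 5
  Output: [1_B, 2_D, 2_E, 3_C, 3_F, 4_A]
Equal keys:
  value 2: originally 2_D, 2_E; after sorting 2_D, 2_E -> order preserved
  value 3: originally 3_C, 3_F; after sorting 3_C, 3_F -> order preserved
All equal keys kept their original relative order. Counting Sort is stable: scanning the input right to left with decreasing cumulative counts places later duplicates at later output positions.
Answer: Stable


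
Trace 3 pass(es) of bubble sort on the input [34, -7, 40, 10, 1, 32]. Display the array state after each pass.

After pass 1: [-7, 34, 10, 1, 32, 40] (4 swaps)
After pass 2: [-7, 10, 1, 32, 34, 40] (3 swaps)
After pass 3: [-7, 1, 10, 32, 34, 40] (1 swaps)
Total swaps: 8


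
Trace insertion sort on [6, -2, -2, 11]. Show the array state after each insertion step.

First element 6 is already 'sorted'
Insert -2: shifted 1 elements -> [-2, 6, -2, 11]
Insert -2: shifted 1 elements -> [-2, -2, 6, 11]
Insert 11: shifted 0 elements -> [-2, -2, 6, 11]


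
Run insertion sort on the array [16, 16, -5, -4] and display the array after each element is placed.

First element 16 is already 'sorted'
Insert 16: shifted 0 elements -> [16, 16, -5, -4]
Insert -5: shifted 2 elements -> [-5, 16, 16, -4]
Insert -4: shifted 2 elements -> [-5, -4, 16, 16]


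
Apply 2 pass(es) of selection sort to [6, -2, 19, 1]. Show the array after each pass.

Pass 1: Select minimum -2 at index 1, swap -> [-2, 6, 19, 1]
Pass 2: Select minimum 1 at index 3, swap -> [-2, 1, 19, 6]


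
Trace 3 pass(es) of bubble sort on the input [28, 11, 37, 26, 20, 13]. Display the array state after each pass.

After pass 1: [11, 28, 26, 20, 13, 37] (4 swaps)
After pass 2: [11, 26, 20, 13, 28, 37] (3 swaps)
After pass 3: [11, 20, 13, 26, 28, 37] (2 swaps)
Total swaps: 9


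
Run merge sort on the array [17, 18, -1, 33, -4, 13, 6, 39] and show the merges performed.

Divide and conquer:
  Merge [17] + [18] -> [17, 18]
  Merge [-1] + [33] -> [-1, 33]
  Merge [17, 18] + [-1, 33] -> [-1, 17, 18, 33]
  Merge [-4] + [13] -> [-4, 13]
  Merge [6] + [39] -> [6, 39]
  Merge [-4, 13] + [6, 39] -> [-4, 6, 13, 39]
  Merge [-1, 17, 18, 33] + [-4, 6, 13, 39] -> [-4, -1, 6, 13, 17, 18, 33, 39]


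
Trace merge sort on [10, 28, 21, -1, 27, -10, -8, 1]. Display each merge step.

Divide and conquer:
  Merge [10] + [28] -> [10, 28]
  Merge [21] + [-1] -> [-1, 21]
  Merge [10, 28] + [-1, 21] -> [-1, 10, 21, 28]
  Merge [27] + [-10] -> [-10, 27]
  Merge [-8] + [1] -> [-8, 1]
  Merge [-10, 27] + [-8, 1] -> [-10, -8, 1, 27]
  Merge [-1, 10, 21, 28] + [-10, -8, 1, 27] -> [-10, -8, -1, 1, 10, 21, 27, 28]


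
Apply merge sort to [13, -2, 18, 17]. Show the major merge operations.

Divide and conquer:
  Merge [13] + [-2] -> [-2, 13]
  Merge [18] + [17] -> [17, 18]
  Merge [-2, 13] + [17, 18] -> [-2, 13, 17, 18]


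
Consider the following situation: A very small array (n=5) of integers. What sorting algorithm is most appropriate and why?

Best choice: Insertion sort
Reason: For tiny inputs the O(n^2) overhead is negligible and insertion sort has minimal constant factors


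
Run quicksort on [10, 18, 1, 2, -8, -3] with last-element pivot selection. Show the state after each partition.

Partition 1: pivot=-3 at index 1 -> [-8, -3, 1, 2, 10, 18]
Partition 2: pivot=18 at index 5 -> [-8, -3, 1, 2, 10, 18]
Partition 3: pivot=10 at index 4 -> [-8, -3, 1, 2, 10, 18]
Partition 4: pivot=2 at index 3 -> [-8, -3, 1, 2, 10, 18]


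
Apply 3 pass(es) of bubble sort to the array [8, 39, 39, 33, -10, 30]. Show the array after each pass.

After pass 1: [8, 39, 33, -10, 30, 39] (3 swaps)
After pass 2: [8, 33, -10, 30, 39, 39] (3 swaps)
After pass 3: [8, -10, 30, 33, 39, 39] (2 swaps)
Total swaps: 8


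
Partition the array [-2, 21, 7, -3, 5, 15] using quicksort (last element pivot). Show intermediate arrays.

Partition 1: pivot=15 at index 4 -> [-2, 7, -3, 5, 15, 21]
Partition 2: pivot=5 at index 2 -> [-2, -3, 5, 7, 15, 21]
Partition 3: pivot=-3 at index 0 -> [-3, -2, 5, 7, 15, 21]


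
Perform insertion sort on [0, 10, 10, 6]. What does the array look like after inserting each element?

First element 0 is already 'sorted'
Insert 10: shifted 0 elements -> [0, 10, 10, 6]
Insert 10: shifted 0 elements -> [0, 10, 10, 6]
Insert 6: shifted 2 elements -> [0, 6, 10, 10]


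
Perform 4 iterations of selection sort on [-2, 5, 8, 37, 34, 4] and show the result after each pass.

Pass 1: Select minimum -2 at index 0, swap -> [-2, 5, 8, 37, 34, 4]
Pass 2: Select minimum 4 at index 5, swap -> [-2, 4, 8, 37, 34, 5]
Pass 3: Select minimum 5 at index 5, swap -> [-2, 4, 5, 37, 34, 8]
Pass 4: Select minimum 8 at index 5, swap -> [-2, 4, 5, 8, 34, 37]


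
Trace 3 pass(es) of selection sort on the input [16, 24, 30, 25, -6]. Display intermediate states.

Pass 1: Select minimum -6 at index 4, swap -> [-6, 24, 30, 25, 16]
Pass 2: Select minimum 16 at index 4, swap -> [-6, 16, 30, 25, 24]
Pass 3: Select minimum 24 at index 4, swap -> [-6, 16, 24, 25, 30]


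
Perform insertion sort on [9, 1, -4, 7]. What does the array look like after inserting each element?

First element 9 is already 'sorted'
Insert 1: shifted 1 elements -> [1, 9, -4, 7]
Insert -4: shifted 2 elements -> [-4, 1, 9, 7]
Insert 7: shifted 1 elements -> [-4, 1, 7, 9]


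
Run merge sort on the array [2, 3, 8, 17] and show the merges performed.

Divide and conquer:
  Merge [2] + [3] -> [2, 3]
  Merge [8] + [17] -> [8, 17]
  Merge [2, 3] + [8, 17] -> [2, 3, 8, 17]


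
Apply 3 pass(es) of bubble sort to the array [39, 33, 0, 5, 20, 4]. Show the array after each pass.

After pass 1: [33, 0, 5, 20, 4, 39] (5 swaps)
After pass 2: [0, 5, 20, 4, 33, 39] (4 swaps)
After pass 3: [0, 5, 4, 20, 33, 39] (1 swaps)
Total swaps: 10


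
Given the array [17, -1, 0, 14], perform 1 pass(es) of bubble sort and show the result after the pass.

After pass 1: [-1, 0, 14, 17] (3 swaps)
Total swaps: 3


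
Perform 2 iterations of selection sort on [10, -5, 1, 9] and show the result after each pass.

Pass 1: Select minimum -5 at index 1, swap -> [-5, 10, 1, 9]
Pass 2: Select minimum 1 at index 2, swap -> [-5, 1, 10, 9]


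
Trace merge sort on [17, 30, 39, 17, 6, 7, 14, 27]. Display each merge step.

Divide and conquer:
  Merge [17] + [30] -> [17, 30]
  Merge [39] + [17] -> [17, 39]
  Merge [17, 30] + [17, 39] -> [17, 17, 30, 39]
  Merge [6] + [7] -> [6, 7]
  Merge [14] + [27] -> [14, 27]
  Merge [6, 7] + [14, 27] -> [6, 7, 14, 27]
  Merge [17, 17, 30, 39] + [6, 7, 14, 27] -> [6, 7, 14, 17, 17, 27, 30, 39]


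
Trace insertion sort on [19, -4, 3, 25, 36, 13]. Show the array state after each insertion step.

First element 19 is already 'sorted'
Insert -4: shifted 1 elements -> [-4, 19, 3, 25, 36, 13]
Insert 3: shifted 1 elements -> [-4, 3, 19, 25, 36, 13]
Insert 25: shifted 0 elements -> [-4, 3, 19, 25, 36, 13]
Insert 36: shifted 0 elements -> [-4, 3, 19, 25, 36, 13]
Insert 13: shifted 3 elements -> [-4, 3, 13, 19, 25, 36]


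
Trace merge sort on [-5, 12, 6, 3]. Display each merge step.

Divide and conquer:
  Merge [-5] + [12] -> [-5, 12]
  Merge [6] + [3] -> [3, 6]
  Merge [-5, 12] + [3, 6] -> [-5, 3, 6, 12]


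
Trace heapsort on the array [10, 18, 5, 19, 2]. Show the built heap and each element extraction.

Build heap: [19, 18, 5, 10, 2]
Extract 19: [18, 10, 5, 2, 19]
Extract 18: [10, 2, 5, 18, 19]
Extract 10: [5, 2, 10, 18, 19]
Extract 5: [2, 5, 10, 18, 19]


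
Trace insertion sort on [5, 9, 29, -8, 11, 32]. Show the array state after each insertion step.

First element 5 is already 'sorted'
Insert 9: shifted 0 elements -> [5, 9, 29, -8, 11, 32]
Insert 29: shifted 0 elements -> [5, 9, 29, -8, 11, 32]
Insert -8: shifted 3 elements -> [-8, 5, 9, 29, 11, 32]
Insert 11: shifted 1 elements -> [-8, 5, 9, 11, 29, 32]
Insert 32: shifted 0 elements -> [-8, 5, 9, 11, 29, 32]


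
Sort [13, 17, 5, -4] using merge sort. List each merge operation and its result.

Divide and conquer:
  Merge [13] + [17] -> [13, 17]
  Merge [5] + [-4] -> [-4, 5]
  Merge [13, 17] + [-4, 5] -> [-4, 5, 13, 17]


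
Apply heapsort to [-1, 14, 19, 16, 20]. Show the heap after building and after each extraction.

Build heap: [20, 16, 19, -1, 14]
Extract 20: [19, 16, 14, -1, 20]
Extract 19: [16, -1, 14, 19, 20]
Extract 16: [14, -1, 16, 19, 20]
Extract 14: [-1, 14, 16, 19, 20]


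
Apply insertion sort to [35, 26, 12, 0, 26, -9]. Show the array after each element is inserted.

First element 35 is already 'sorted'
Insert 26: shifted 1 elements -> [26, 35, 12, 0, 26, -9]
Insert 12: shifted 2 elements -> [12, 26, 35, 0, 26, -9]
Insert 0: shifted 3 elements -> [0, 12, 26, 35, 26, -9]
Insert 26: shifted 1 elements -> [0, 12, 26, 26, 35, -9]
Insert -9: shifted 5 elements -> [-9, 0, 12, 26, 26, 35]


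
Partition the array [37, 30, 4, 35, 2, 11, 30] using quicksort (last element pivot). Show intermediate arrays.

Partition 1: pivot=30 at index 4 -> [30, 4, 2, 11, 30, 35, 37]
Partition 2: pivot=11 at index 2 -> [4, 2, 11, 30, 30, 35, 37]
Partition 3: pivot=2 at index 0 -> [2, 4, 11, 30, 30, 35, 37]
Partition 4: pivot=37 at index 6 -> [2, 4, 11, 30, 30, 35, 37]
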